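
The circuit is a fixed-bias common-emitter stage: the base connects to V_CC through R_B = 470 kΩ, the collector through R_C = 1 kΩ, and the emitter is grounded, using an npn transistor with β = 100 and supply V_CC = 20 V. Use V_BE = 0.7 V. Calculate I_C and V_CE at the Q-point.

Base loop: V_CC = I_B·R_B + V_BE, so I_B = (20 − 0.7)/470 kΩ = 0.0411 mA.
In the active region I_C = β·I_B = 100 × 0.0411 = 4.11 mA.
Collector loop: V_CE = V_CC − I_C·R_C = 20 − 4.11×1 = 15.9 V.
Since V_CE = 15.9 V > V_CE(sat) ≈ 0.2 V, the transistor is in the active region as assumed.

I_C ≈ 4.1 mA, V_CE ≈ 16 V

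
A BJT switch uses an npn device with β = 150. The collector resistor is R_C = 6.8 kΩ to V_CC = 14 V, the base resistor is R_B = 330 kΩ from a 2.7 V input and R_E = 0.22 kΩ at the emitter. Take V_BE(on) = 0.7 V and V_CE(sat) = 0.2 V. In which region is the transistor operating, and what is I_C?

Assume active. Base-emitter loop: I_B = (V_BB − V_BE)/(R_B + (β+1)R_E) = (2.7 − 0.7)/(330 + 151×0.22) = 0.00551 mA.
I_C = β·I_B = 150×0.00551 = 0.826 mA.
V_CE = V_CC − I_C·R_C − I_E·R_E = 14 − 0.826×6.8 − 0.831×0.22 = 8.2 V > V_CE(sat), so the active-region assumption holds.

active; I_C ≈ 0.83 mA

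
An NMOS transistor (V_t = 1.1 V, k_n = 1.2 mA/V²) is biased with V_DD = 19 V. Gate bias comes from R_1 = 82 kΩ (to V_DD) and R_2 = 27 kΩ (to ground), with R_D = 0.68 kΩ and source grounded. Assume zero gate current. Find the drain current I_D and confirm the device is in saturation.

I_D ≈ 7.8 mA

V_G = V_DD·R_2/(R_1+R_2) = 19×27/109 = 4.71 V. With the source grounded, V_GS = V_G = 4.71 V.
Assume saturation: I_D = (k_n/2)(V_GS − V_t)² = (1.2/2)×(4.71 − 1.1)² = 0.6×3.61² = 7.8 mA.
V_DS = V_DD − I_D·R_D = 19 − 7.8×0.68 = 13.7 V.
Saturation requires V_DS ≥ V_GS − V_t = 3.61 V; 13.7 ≥ 3.61 ✓.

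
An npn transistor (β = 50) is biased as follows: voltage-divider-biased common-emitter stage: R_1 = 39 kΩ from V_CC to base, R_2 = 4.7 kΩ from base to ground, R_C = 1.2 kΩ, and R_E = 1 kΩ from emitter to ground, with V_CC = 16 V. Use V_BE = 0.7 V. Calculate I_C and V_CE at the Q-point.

I_C ≈ 0.92 mA, V_CE ≈ 14 V

Thevenize the base divider: V_Th = V_CC·R_2/(R_1+R_2) = 16×4.7/43.7 = 1.72 V, R_Th = R_1‖R_2 = 4.19 kΩ.
Base-emitter loop: V_Th = I_B·R_Th + V_BE + (β+1)I_B·R_E, so I_B = (1.72 − 0.7) / (4.19 + 51×1) = 0.0185 mA.
I_C = β·I_B = 50×0.0185 = 0.925 mA, and I_E = (β+1)I_B = 0.943 mA.
V_CE = V_CC − I_C·R_C − I_E·R_E = 16 − 0.925×1.2 − 0.943×1 = 13.9 V.
V_CE = 13.9 V > 0.2 V confirms active-region operation.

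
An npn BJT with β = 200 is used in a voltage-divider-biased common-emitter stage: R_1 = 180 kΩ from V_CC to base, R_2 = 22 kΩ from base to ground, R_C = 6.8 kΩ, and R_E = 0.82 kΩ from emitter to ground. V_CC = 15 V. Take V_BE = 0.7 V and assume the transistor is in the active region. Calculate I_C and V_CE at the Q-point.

I_C ≈ 1 mA, V_CE ≈ 7.3 V

Thevenize the base divider: V_Th = V_CC·R_2/(R_1+R_2) = 15×22/202 = 1.63 V, R_Th = R_1‖R_2 = 19.6 kΩ.
Base-emitter loop: V_Th = I_B·R_Th + V_BE + (β+1)I_B·R_E, so I_B = (1.63 − 0.7) / (19.6 + 201×0.82) = 0.00506 mA.
I_C = β·I_B = 200×0.00506 = 1.01 mA, and I_E = (β+1)I_B = 1.02 mA.
V_CE = V_CC − I_C·R_C − I_E·R_E = 15 − 1.01×6.8 − 1.02×0.82 = 7.28 V.
V_CE = 7.28 V > 0.2 V confirms active-region operation.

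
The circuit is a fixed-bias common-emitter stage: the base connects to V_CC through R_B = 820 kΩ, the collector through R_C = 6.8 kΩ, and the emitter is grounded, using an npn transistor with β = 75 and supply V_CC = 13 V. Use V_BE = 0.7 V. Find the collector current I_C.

I_C ≈ 1.1 mA

Base loop: V_CC = I_B·R_B + V_BE, so I_B = (13 − 0.7)/820 kΩ = 0.015 mA.
In the active region I_C = β·I_B = 75 × 0.015 = 1.12 mA.
Collector loop: V_CE = V_CC − I_C·R_C = 13 − 1.12×6.8 = 5.35 V.
Since V_CE = 5.35 V > V_CE(sat) ≈ 0.2 V, the transistor is in the active region as assumed.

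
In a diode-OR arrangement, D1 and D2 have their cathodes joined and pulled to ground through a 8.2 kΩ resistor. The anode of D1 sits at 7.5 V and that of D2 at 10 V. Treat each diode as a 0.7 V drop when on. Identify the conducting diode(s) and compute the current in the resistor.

Only D2 conducts; I_R ≈ 1.1 mA

Assume both conduct. Then node N would need to be at both 7.5−0.7 = 6.8 V and 10−0.7 = 9.3 V, which is impossible.
Assume only D2 conducts: V_N = 10 − 0.7 = 9.3 V, so I_R = 9.3/8.2 = 1.13 mA.
Check D1: its anode-to-cathode voltage is 7.5 − 9.3 = -1.8 V < 0.7 V, so it is off. The assumption is consistent.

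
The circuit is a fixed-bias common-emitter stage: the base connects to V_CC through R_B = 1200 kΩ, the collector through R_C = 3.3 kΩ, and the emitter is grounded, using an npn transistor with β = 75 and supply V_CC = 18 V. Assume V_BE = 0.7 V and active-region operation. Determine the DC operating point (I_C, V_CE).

I_C ≈ 1.1 mA, V_CE ≈ 14 V

Base loop: V_CC = I_B·R_B + V_BE, so I_B = (18 − 0.7)/1200 kΩ = 0.0144 mA.
In the active region I_C = β·I_B = 75 × 0.0144 = 1.08 mA.
Collector loop: V_CE = V_CC − I_C·R_C = 18 − 1.08×3.3 = 14.4 V.
Since V_CE = 14.4 V > V_CE(sat) ≈ 0.2 V, the transistor is in the active region as assumed.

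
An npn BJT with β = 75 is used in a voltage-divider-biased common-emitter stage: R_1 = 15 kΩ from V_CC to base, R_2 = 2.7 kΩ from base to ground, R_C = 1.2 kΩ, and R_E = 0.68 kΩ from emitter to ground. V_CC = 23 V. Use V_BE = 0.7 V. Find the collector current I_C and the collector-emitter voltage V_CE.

I_C ≈ 3.9 mA, V_CE ≈ 16 V

Thevenize the base divider: V_Th = V_CC·R_2/(R_1+R_2) = 23×2.7/17.7 = 3.51 V, R_Th = R_1‖R_2 = 2.29 kΩ.
Base-emitter loop: V_Th = I_B·R_Th + V_BE + (β+1)I_B·R_E, so I_B = (3.51 − 0.7) / (2.29 + 76×0.68) = 0.052 mA.
I_C = β·I_B = 75×0.052 = 3.9 mA, and I_E = (β+1)I_B = 3.96 mA.
V_CE = V_CC − I_C·R_C − I_E·R_E = 23 − 3.9×1.2 − 3.96×0.68 = 15.6 V.
V_CE = 15.6 V > 0.2 V confirms active-region operation.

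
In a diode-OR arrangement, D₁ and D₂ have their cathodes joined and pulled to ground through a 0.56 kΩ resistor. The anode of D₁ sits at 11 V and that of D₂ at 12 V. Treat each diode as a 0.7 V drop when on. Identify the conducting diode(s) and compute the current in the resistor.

Only D₂ conducts; I_R ≈ 20 mA

Assume both conduct. Then node N would need to be at both 11−0.7 = 10.3 V and 12−0.7 = 11.3 V, which is impossible.
Assume only D₂ conducts: V_N = 12 − 0.7 = 11.3 V, so I_R = 11.3/0.56 = 20.2 mA.
Check D₁: its anode-to-cathode voltage is 11 − 11.3 = -0.3 V < 0.7 V, so it is off. The assumption is consistent.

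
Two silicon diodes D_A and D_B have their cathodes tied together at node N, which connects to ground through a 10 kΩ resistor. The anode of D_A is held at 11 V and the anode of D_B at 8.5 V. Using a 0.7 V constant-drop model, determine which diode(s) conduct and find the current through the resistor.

Only D_A conducts; I_R ≈ 1 mA

Assume both conduct. Then node N would need to be at both 11−0.7 = 10.3 V and 8.5−0.7 = 7.8 V, which is impossible.
Assume only D_A conducts: V_N = 11 − 0.7 = 10.3 V, so I_R = 10.3/10 = 1.03 mA.
Check D_B: its anode-to-cathode voltage is 8.5 − 10.3 = -1.8 V < 0.7 V, so it is off. The assumption is consistent.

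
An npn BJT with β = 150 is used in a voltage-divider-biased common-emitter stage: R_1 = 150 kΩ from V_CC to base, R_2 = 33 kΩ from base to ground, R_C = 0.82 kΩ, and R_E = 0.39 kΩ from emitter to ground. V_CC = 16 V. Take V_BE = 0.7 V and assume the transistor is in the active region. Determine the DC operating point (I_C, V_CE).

I_C ≈ 3.8 mA, V_CE ≈ 11 V

Thevenize the base divider: V_Th = V_CC·R_2/(R_1+R_2) = 16×33/183 = 2.89 V, R_Th = R_1‖R_2 = 27 kΩ.
Base-emitter loop: V_Th = I_B·R_Th + V_BE + (β+1)I_B·R_E, so I_B = (2.89 − 0.7) / (27 + 151×0.39) = 0.0254 mA.
I_C = β·I_B = 150×0.0254 = 3.81 mA, and I_E = (β+1)I_B = 3.84 mA.
V_CE = V_CC − I_C·R_C − I_E·R_E = 16 − 3.81×0.82 − 3.84×0.39 = 11.4 V.
V_CE = 11.4 V > 0.2 V confirms active-region operation.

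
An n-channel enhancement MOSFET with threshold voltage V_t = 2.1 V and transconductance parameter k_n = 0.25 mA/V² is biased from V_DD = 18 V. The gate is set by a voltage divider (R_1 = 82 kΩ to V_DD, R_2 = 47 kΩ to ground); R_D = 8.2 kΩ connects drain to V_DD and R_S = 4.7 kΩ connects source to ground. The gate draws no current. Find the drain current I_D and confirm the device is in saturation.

V_G = V_DD·R_2/(R_1+R_2) = 18×47/129 = 6.56 V.
Assume saturation: I_D = (k_n/2)(V_GS − V_t)² with V_GS = V_G − I_D·R_S = 6.56 − 4.7·I_D.
Substituting gives 2.76·I_D² − 6.24·I_D + 2.48 = 0, with roots I_D = 0.516 or 1.74 mA.
The root I_D = 1.74 mA gives V_GS = -1.63 V ≤ V_t, so take I_D = 0.516 mA.
Then V_GS = 4.13 V and V_DS = V_DD − I_D(R_D+R_S) = 18 − 0.516×12.9 = 11.3 V.
Saturation requires V_DS ≥ V_GS − V_t = 2.03 V; 11.3 ≥ 2.03 ✓.

I_D ≈ 0.52 mA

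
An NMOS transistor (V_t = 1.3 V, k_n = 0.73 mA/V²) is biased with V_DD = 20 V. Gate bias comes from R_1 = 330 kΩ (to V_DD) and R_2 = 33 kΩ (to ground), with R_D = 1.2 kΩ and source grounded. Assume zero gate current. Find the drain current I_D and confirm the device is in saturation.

V_G = V_DD·R_2/(R_1+R_2) = 20×33/363 = 1.82 V. With the source grounded, V_GS = V_G = 1.82 V.
Assume saturation: I_D = (k_n/2)(V_GS − V_t)² = (0.73/2)×(1.82 − 1.3)² = 0.365×0.518² = 0.098 mA.
V_DS = V_DD − I_D·R_D = 20 − 0.098×1.2 = 19.9 V.
Saturation requires V_DS ≥ V_GS − V_t = 0.518 V; 19.9 ≥ 0.518 ✓.

I_D ≈ 0.098 mA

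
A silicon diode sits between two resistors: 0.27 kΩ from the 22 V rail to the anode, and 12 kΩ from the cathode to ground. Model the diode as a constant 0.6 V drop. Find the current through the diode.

The two resistors are in series with the diode, so KVL gives 22 = I·0.27 + 0.6 + I·12.
I = (22 − 0.6) / (0.27 + 12) kΩ = 21.4 / 12.3 = 1.74 mA.

I ≈ 1.7 mA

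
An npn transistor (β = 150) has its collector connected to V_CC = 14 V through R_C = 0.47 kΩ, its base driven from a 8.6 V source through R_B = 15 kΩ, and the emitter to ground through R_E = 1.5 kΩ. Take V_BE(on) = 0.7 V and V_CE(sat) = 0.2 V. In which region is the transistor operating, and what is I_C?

active; I_C ≈ 4.9 mA

Assume active. Base-emitter loop: I_B = (V_BB − V_BE)/(R_B + (β+1)R_E) = (8.6 − 0.7)/(15 + 151×1.5) = 0.0327 mA.
I_C = β·I_B = 150×0.0327 = 4.91 mA.
V_CE = V_CC − I_C·R_C − I_E·R_E = 14 − 4.91×0.47 − 4.94×1.5 = 4.28 V > V_CE(sat), so the active-region assumption holds.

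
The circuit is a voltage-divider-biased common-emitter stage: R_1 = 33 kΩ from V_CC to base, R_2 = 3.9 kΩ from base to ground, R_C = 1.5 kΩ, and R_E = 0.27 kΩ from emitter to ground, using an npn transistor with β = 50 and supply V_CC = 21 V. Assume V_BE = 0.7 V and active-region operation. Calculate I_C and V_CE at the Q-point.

Thevenize the base divider: V_Th = V_CC·R_2/(R_1+R_2) = 21×3.9/36.9 = 2.22 V, R_Th = R_1‖R_2 = 3.49 kΩ.
Base-emitter loop: V_Th = I_B·R_Th + V_BE + (β+1)I_B·R_E, so I_B = (2.22 − 0.7) / (3.49 + 51×0.27) = 0.088 mA.
I_C = β·I_B = 50×0.088 = 4.4 mA, and I_E = (β+1)I_B = 4.49 mA.
V_CE = V_CC − I_C·R_C − I_E·R_E = 21 − 4.4×1.5 − 4.49×0.27 = 13.2 V.
V_CE = 13.2 V > 0.2 V confirms active-region operation.

I_C ≈ 4.4 mA, V_CE ≈ 13 V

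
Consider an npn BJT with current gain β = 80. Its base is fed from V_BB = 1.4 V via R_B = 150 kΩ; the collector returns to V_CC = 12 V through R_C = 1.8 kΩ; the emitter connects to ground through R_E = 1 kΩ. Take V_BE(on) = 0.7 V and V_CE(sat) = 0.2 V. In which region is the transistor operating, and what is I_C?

active; I_C ≈ 0.24 mA

Assume active. Base-emitter loop: I_B = (V_BB − V_BE)/(R_B + (β+1)R_E) = (1.4 − 0.7)/(150 + 81×1) = 0.00303 mA.
I_C = β·I_B = 80×0.00303 = 0.242 mA.
V_CE = V_CC − I_C·R_C − I_E·R_E = 12 − 0.242×1.8 − 0.245×1 = 11.3 V > V_CE(sat), so the active-region assumption holds.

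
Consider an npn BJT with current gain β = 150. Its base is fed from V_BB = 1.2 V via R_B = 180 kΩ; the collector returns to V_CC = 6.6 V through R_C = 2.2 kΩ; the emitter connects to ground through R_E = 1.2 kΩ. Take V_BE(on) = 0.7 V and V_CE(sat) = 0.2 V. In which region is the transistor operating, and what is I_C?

active; I_C ≈ 0.21 mA

Assume active. Base-emitter loop: I_B = (V_BB − V_BE)/(R_B + (β+1)R_E) = (1.2 − 0.7)/(180 + 151×1.2) = 0.00138 mA.
I_C = β·I_B = 150×0.00138 = 0.208 mA.
V_CE = V_CC − I_C·R_C − I_E·R_E = 6.6 − 0.208×2.2 − 0.209×1.2 = 5.89 V > V_CE(sat), so the active-region assumption holds.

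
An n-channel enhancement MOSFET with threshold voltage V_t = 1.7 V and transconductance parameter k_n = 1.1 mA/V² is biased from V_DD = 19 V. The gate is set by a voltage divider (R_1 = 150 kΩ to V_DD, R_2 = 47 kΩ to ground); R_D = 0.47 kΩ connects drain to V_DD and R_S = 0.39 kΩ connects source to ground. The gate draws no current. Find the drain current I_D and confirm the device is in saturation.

I_D ≈ 2.2 mA

V_G = V_DD·R_2/(R_1+R_2) = 19×47/197 = 4.53 V.
Assume saturation: I_D = (k_n/2)(V_GS − V_t)² with V_GS = V_G − I_D·R_S = 4.53 − 0.39·I_D.
Substituting gives 0.0837·I_D² − 2.22·I_D + 4.41 = 0, with roots I_D = 2.17 or 24.3 mA.
The root I_D = 24.3 mA gives V_GS = -4.95 V ≤ V_t, so take I_D = 2.17 mA.
Then V_GS = 3.69 V and V_DS = V_DD − I_D(R_D+R_S) = 19 − 2.17×0.86 = 17.1 V.
Saturation requires V_DS ≥ V_GS − V_t = 1.99 V; 17.1 ≥ 1.99 ✓.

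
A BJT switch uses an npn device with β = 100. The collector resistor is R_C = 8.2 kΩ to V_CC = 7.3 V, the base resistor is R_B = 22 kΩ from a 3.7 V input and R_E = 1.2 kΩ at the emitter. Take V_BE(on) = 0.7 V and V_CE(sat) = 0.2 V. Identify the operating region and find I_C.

Assume active: I_B = (3.7 − 0.7)/(22 + 101×1.2) = 0.0209 mA, I_C = β·I_B = 2.09 mA.
Then V_CE = 7.3 − 2.09×8.2 − 2.12×1.2 = -12.4 V < 0.2 V — the active assumption fails.
Re-solve with V_CE = 0.2 V. KCL at the emitter: V_E/R_E = (V_BB−0.7−V_E)/R_B + (V_CC−0.2−V_E)/R_C, giving V_E = 1 V.
I_C = (V_CC − 0.2 − V_E)/R_C = (7.1 − 1)/8.2 = 0.744 mA.
Check: I_B = (3 − 1)/22 = 0.0908 mA, and β·I_B = 9.08 mA > I_C, confirming saturation.

saturation; I_C ≈ 0.74 mA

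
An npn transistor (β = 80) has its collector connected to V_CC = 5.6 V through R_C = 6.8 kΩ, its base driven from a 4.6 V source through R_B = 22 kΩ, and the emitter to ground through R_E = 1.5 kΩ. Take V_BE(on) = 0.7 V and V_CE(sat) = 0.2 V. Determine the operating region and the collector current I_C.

Assume active: I_B = (4.6 − 0.7)/(22 + 81×1.5) = 0.0272 mA, I_C = β·I_B = 2.17 mA.
Then V_CE = 5.6 − 2.17×6.8 − 2.2×1.5 = -12.5 V < 0.2 V — the active assumption fails.
Re-solve with V_CE = 0.2 V. KCL at the emitter: V_E/R_E = (V_BB−0.7−V_E)/R_B + (V_CC−0.2−V_E)/R_C, giving V_E = 1.13 V.
I_C = (V_CC − 0.2 − V_E)/R_C = (5.4 − 1.13)/6.8 = 0.628 mA.
Check: I_B = (3.9 − 1.13)/22 = 0.126 mA, and β·I_B = 10.1 mA > I_C, confirming saturation.

saturation; I_C ≈ 0.63 mA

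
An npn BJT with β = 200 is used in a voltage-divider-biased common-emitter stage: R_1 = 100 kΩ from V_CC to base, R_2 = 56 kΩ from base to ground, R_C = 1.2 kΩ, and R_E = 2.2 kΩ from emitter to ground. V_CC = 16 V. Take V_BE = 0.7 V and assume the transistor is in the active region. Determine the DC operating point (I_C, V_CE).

I_C ≈ 2.1 mA, V_CE ≈ 8.8 V

Thevenize the base divider: V_Th = V_CC·R_2/(R_1+R_2) = 16×56/156 = 5.74 V, R_Th = R_1‖R_2 = 35.9 kΩ.
Base-emitter loop: V_Th = I_B·R_Th + V_BE + (β+1)I_B·R_E, so I_B = (5.74 − 0.7) / (35.9 + 201×2.2) = 0.0105 mA.
I_C = β·I_B = 200×0.0105 = 2.11 mA, and I_E = (β+1)I_B = 2.12 mA.
V_CE = V_CC − I_C·R_C − I_E·R_E = 16 − 2.11×1.2 − 2.12×2.2 = 8.8 V.
V_CE = 8.8 V > 0.2 V confirms active-region operation.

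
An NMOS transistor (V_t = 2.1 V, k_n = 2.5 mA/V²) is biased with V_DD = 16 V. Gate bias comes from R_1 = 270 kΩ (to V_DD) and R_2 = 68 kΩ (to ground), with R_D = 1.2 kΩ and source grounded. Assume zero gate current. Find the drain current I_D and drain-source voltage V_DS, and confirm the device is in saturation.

V_G = V_DD·R_2/(R_1+R_2) = 16×68/338 = 3.22 V. With the source grounded, V_GS = V_G = 3.22 V.
Assume saturation: I_D = (k_n/2)(V_GS − V_t)² = (2.5/2)×(3.22 − 2.1)² = 1.25×1.12² = 1.57 mA.
V_DS = V_DD − I_D·R_D = 16 − 1.57×1.2 = 14.1 V.
Saturation requires V_DS ≥ V_GS − V_t = 1.12 V; 14.1 ≥ 1.12 ✓.

I_D ≈ 1.6 mA, V_DS ≈ 14 V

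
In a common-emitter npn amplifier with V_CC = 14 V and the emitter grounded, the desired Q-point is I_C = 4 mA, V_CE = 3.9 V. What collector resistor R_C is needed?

Collector loop: V_CC = I_C·R_C + V_CE.
R_C = (V_CC − V_CE)/I_C = (14 − 3.9)/4 = 2.52 kΩ.

R_C ≈ 2.5 kΩ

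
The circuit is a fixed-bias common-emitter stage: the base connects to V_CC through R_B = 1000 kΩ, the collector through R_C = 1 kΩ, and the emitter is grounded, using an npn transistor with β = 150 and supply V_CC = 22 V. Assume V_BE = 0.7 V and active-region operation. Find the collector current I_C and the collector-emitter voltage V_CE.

Base loop: V_CC = I_B·R_B + V_BE, so I_B = (22 − 0.7)/1000 kΩ = 0.0213 mA.
In the active region I_C = β·I_B = 150 × 0.0213 = 3.19 mA.
Collector loop: V_CE = V_CC − I_C·R_C = 22 − 3.19×1 = 18.8 V.
Since V_CE = 18.8 V > V_CE(sat) ≈ 0.2 V, the transistor is in the active region as assumed.

I_C ≈ 3.2 mA, V_CE ≈ 19 V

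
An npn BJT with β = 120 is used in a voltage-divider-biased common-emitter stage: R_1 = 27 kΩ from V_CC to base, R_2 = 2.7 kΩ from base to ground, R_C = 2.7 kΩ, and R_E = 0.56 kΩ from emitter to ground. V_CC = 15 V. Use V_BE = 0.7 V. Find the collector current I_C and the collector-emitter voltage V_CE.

Thevenize the base divider: V_Th = V_CC·R_2/(R_1+R_2) = 15×2.7/29.7 = 1.36 V, R_Th = R_1‖R_2 = 2.45 kΩ.
Base-emitter loop: V_Th = I_B·R_Th + V_BE + (β+1)I_B·R_E, so I_B = (1.36 − 0.7) / (2.45 + 121×0.56) = 0.00945 mA.
I_C = β·I_B = 120×0.00945 = 1.13 mA, and I_E = (β+1)I_B = 1.14 mA.
V_CE = V_CC − I_C·R_C − I_E·R_E = 15 − 1.13×2.7 − 1.14×0.56 = 11.3 V.
V_CE = 11.3 V > 0.2 V confirms active-region operation.

I_C ≈ 1.1 mA, V_CE ≈ 11 V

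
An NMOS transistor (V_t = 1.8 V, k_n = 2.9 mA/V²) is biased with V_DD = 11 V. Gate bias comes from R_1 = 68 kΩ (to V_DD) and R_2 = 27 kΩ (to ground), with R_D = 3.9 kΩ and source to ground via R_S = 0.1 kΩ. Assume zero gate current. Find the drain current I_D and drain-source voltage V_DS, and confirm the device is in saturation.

V_G = V_DD·R_2/(R_1+R_2) = 11×27/95 = 3.13 V.
Assume saturation: I_D = (k_n/2)(V_GS − V_t)² with V_GS = V_G − I_D·R_S = 3.13 − 0.1·I_D.
Substituting gives 0.0145·I_D² − 1.38·I_D + 2.55 = 0, with roots I_D = 1.88 or 93.6 mA.
The root I_D = 93.6 mA gives V_GS = -6.23 V ≤ V_t, so take I_D = 1.88 mA.
Then V_GS = 2.94 V and V_DS = V_DD − I_D(R_D+R_S) = 11 − 1.88×4 = 3.48 V.
Saturation requires V_DS ≥ V_GS − V_t = 1.14 V; 3.48 ≥ 1.14 ✓.

I_D ≈ 1.9 mA, V_DS ≈ 3.5 V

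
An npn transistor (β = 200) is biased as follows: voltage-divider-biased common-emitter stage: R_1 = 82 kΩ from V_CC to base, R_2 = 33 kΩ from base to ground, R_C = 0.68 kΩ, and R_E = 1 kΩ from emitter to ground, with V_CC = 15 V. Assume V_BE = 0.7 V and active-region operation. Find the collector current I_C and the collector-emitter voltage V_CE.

Thevenize the base divider: V_Th = V_CC·R_2/(R_1+R_2) = 15×33/115 = 4.3 V, R_Th = R_1‖R_2 = 23.5 kΩ.
Base-emitter loop: V_Th = I_B·R_Th + V_BE + (β+1)I_B·R_E, so I_B = (4.3 − 0.7) / (23.5 + 201×1) = 0.0161 mA.
I_C = β·I_B = 200×0.0161 = 3.21 mA, and I_E = (β+1)I_B = 3.23 mA.
V_CE = V_CC − I_C·R_C − I_E·R_E = 15 − 3.21×0.68 − 3.23×1 = 9.59 V.
V_CE = 9.59 V > 0.2 V confirms active-region operation.

I_C ≈ 3.2 mA, V_CE ≈ 9.6 V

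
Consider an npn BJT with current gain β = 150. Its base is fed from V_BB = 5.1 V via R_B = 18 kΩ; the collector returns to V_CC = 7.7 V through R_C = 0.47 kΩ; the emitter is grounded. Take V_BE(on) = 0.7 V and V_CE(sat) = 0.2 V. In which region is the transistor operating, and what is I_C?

Assume active: I_B = (5.1 − 0.7)/18 = 0.244 mA, giving I_C = β·I_B = 36.7 mA.
But then V_CE = 7.7 − 36.7×0.47 = -9.53 V < V_CE(sat) = 0.2 V — impossible in the active region.
So the transistor is saturated. With V_CE = 0.2 V, I_C = (V_CC − 0.2)/R_C = 7.5/0.47 = 16 mA.
Check: β·I_B = 36.7 mA > I_C = 16 mA, confirming saturation.

saturation; I_C ≈ 16 mA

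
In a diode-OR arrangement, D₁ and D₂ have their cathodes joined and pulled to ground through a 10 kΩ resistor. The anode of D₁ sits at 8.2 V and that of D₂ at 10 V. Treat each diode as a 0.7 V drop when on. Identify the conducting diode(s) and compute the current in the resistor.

Only D₂ conducts; I_R ≈ 0.93 mA

Assume both conduct. Then node N would need to be at both 8.2−0.7 = 7.5 V and 10−0.7 = 9.3 V, which is impossible.
Assume only D₂ conducts: V_N = 10 − 0.7 = 9.3 V, so I_R = 9.3/10 = 0.93 mA.
Check D₁: its anode-to-cathode voltage is 8.2 − 9.3 = -1.1 V < 0.7 V, so it is off. The assumption is consistent.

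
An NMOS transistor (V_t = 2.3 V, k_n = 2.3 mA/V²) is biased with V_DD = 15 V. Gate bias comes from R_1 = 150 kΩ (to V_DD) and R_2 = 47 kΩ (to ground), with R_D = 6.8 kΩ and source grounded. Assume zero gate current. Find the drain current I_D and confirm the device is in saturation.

I_D ≈ 1.9 mA

V_G = V_DD·R_2/(R_1+R_2) = 15×47/197 = 3.58 V. With the source grounded, V_GS = V_G = 3.58 V.
Assume saturation: I_D = (k_n/2)(V_GS − V_t)² = (2.3/2)×(3.58 − 2.3)² = 1.15×1.28² = 1.88 mA.
V_DS = V_DD − I_D·R_D = 15 − 1.88×6.8 = 2.21 V.
Saturation requires V_DS ≥ V_GS − V_t = 1.28 V; 2.21 ≥ 1.28 ✓.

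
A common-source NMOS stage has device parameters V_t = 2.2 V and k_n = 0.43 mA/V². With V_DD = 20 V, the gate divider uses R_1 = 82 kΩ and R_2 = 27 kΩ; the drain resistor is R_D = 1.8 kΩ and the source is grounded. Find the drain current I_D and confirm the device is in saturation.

V_G = V_DD·R_2/(R_1+R_2) = 20×27/109 = 4.95 V. With the source grounded, V_GS = V_G = 4.95 V.
Assume saturation: I_D = (k_n/2)(V_GS − V_t)² = (0.43/2)×(4.95 − 2.2)² = 0.215×2.75² = 1.63 mA.
V_DS = V_DD − I_D·R_D = 20 − 1.63×1.8 = 17.1 V.
Saturation requires V_DS ≥ V_GS − V_t = 2.75 V; 17.1 ≥ 2.75 ✓.

I_D ≈ 1.6 mA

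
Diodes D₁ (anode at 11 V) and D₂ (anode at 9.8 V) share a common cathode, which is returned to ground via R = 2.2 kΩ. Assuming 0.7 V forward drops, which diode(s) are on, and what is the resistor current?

Only D₁ conducts; I_R ≈ 4.7 mA

Assume both conduct. Then node N would need to be at both 11−0.7 = 10.3 V and 9.8−0.7 = 9.1 V, which is impossible.
Assume only D₁ conducts: V_N = 11 − 0.7 = 10.3 V, so I_R = 10.3/2.2 = 4.68 mA.
Check D₂: its anode-to-cathode voltage is 9.8 − 10.3 = -0.5 V < 0.7 V, so it is off. The assumption is consistent.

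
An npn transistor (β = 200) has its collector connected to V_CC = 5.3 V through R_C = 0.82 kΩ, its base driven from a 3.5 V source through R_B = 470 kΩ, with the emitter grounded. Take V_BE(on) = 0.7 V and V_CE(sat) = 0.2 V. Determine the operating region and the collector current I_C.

Assume active. Base-emitter loop: I_B = (V_BB − V_BE)/R_B = (3.5 − 0.7)/470 = 0.00596 mA.
I_C = β·I_B = 200×0.00596 = 1.19 mA.
V_CE = V_CC − I_C·R_C = 5.3 − 1.19×0.82 = 4.32 V > V_CE(sat), so the active-region assumption holds.

active; I_C ≈ 1.2 mA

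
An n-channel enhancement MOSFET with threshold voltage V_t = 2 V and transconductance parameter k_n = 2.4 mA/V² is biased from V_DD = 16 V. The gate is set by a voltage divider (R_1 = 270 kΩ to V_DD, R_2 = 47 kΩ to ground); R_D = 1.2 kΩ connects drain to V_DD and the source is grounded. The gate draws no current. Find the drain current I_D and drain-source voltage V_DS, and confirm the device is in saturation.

V_G = V_DD·R_2/(R_1+R_2) = 16×47/317 = 2.37 V. With the source grounded, V_GS = V_G = 2.37 V.
Assume saturation: I_D = (k_n/2)(V_GS − V_t)² = (2.4/2)×(2.37 − 2)² = 1.2×0.372² = 0.166 mA.
V_DS = V_DD − I_D·R_D = 16 − 0.166×1.2 = 15.8 V.
Saturation requires V_DS ≥ V_GS − V_t = 0.372 V; 15.8 ≥ 0.372 ✓.

I_D ≈ 0.17 mA, V_DS ≈ 16 V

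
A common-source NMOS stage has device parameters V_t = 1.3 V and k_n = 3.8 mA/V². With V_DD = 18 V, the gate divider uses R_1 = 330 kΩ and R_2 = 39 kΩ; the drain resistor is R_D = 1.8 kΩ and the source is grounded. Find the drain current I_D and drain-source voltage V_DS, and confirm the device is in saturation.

I_D ≈ 0.69 mA, V_DS ≈ 17 V

V_G = V_DD·R_2/(R_1+R_2) = 18×39/369 = 1.9 V. With the source grounded, V_GS = V_G = 1.9 V.
Assume saturation: I_D = (k_n/2)(V_GS − V_t)² = (3.8/2)×(1.9 − 1.3)² = 1.9×0.602² = 0.69 mA.
V_DS = V_DD − I_D·R_D = 18 − 0.69×1.8 = 16.8 V.
Saturation requires V_DS ≥ V_GS − V_t = 0.602 V; 16.8 ≥ 0.602 ✓.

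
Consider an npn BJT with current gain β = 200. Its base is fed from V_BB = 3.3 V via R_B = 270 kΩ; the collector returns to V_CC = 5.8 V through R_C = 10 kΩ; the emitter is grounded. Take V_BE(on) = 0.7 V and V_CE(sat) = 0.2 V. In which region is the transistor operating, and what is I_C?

Assume active: I_B = (3.3 − 0.7)/270 = 0.00963 mA, giving I_C = β·I_B = 1.93 mA.
But then V_CE = 5.8 − 1.93×10 = -13.5 V < V_CE(sat) = 0.2 V — impossible in the active region.
So the transistor is saturated. With V_CE = 0.2 V, I_C = (V_CC − 0.2)/R_C = 5.6/10 = 0.56 mA.
Check: β·I_B = 1.93 mA > I_C = 0.56 mA, confirming saturation.

saturation; I_C ≈ 0.56 mA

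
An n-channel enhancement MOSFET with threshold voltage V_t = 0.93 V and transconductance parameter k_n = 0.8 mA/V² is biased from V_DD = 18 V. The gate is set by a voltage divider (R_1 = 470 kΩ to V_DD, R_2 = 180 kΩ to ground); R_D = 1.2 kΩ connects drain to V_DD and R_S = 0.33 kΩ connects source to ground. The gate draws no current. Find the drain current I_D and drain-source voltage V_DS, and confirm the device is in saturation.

V_G = V_DD·R_2/(R_1+R_2) = 18×180/650 = 4.98 V.
Assume saturation: I_D = (k_n/2)(V_GS − V_t)² with V_GS = V_G − I_D·R_S = 4.98 − 0.33·I_D.
Substituting gives 0.0436·I_D² − 2.07·I_D + 6.58 = 0, with roots I_D = 3.42 or 44.1 mA.
The root I_D = 44.1 mA gives V_GS = -9.57 V ≤ V_t, so take I_D = 3.42 mA.
Then V_GS = 3.86 V and V_DS = V_DD − I_D(R_D+R_S) = 18 − 3.42×1.53 = 12.8 V.
Saturation requires V_DS ≥ V_GS − V_t = 2.93 V; 12.8 ≥ 2.93 ✓.

I_D ≈ 3.4 mA, V_DS ≈ 13 V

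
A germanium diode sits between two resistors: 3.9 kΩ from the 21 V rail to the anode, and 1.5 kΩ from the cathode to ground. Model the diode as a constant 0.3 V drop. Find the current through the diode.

I ≈ 3.8 mA

The two resistors are in series with the diode, so KVL gives 21 = I·3.9 + 0.3 + I·1.5.
I = (21 − 0.3) / (3.9 + 1.5) kΩ = 20.7 / 5.4 = 3.83 mA.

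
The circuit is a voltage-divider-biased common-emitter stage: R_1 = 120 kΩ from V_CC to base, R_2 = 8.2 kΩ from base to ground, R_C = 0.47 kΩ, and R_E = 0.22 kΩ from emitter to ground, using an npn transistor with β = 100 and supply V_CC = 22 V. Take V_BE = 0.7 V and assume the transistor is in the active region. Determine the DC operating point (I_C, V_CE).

I_C ≈ 2.4 mA, V_CE ≈ 20 V

Thevenize the base divider: V_Th = V_CC·R_2/(R_1+R_2) = 22×8.2/128 = 1.41 V, R_Th = R_1‖R_2 = 7.68 kΩ.
Base-emitter loop: V_Th = I_B·R_Th + V_BE + (β+1)I_B·R_E, so I_B = (1.41 − 0.7) / (7.68 + 101×0.22) = 0.0237 mA.
I_C = β·I_B = 100×0.0237 = 2.37 mA, and I_E = (β+1)I_B = 2.39 mA.
V_CE = V_CC − I_C·R_C − I_E·R_E = 22 − 2.37×0.47 − 2.39×0.22 = 20.4 V.
V_CE = 20.4 V > 0.2 V confirms active-region operation.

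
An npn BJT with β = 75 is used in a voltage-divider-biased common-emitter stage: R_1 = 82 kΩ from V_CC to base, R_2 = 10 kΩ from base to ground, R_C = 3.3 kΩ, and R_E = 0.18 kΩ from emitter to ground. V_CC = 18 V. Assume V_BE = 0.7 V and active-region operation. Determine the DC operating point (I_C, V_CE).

I_C ≈ 4.2 mA, V_CE ≈ 3.5 V

Thevenize the base divider: V_Th = V_CC·R_2/(R_1+R_2) = 18×10/92 = 1.96 V, R_Th = R_1‖R_2 = 8.91 kΩ.
Base-emitter loop: V_Th = I_B·R_Th + V_BE + (β+1)I_B·R_E, so I_B = (1.96 − 0.7) / (8.91 + 76×0.18) = 0.0556 mA.
I_C = β·I_B = 75×0.0556 = 4.17 mA, and I_E = (β+1)I_B = 4.23 mA.
V_CE = V_CC − I_C·R_C − I_E·R_E = 18 − 4.17×3.3 − 4.23×0.18 = 3.47 V.
V_CE = 3.47 V > 0.2 V confirms active-region operation.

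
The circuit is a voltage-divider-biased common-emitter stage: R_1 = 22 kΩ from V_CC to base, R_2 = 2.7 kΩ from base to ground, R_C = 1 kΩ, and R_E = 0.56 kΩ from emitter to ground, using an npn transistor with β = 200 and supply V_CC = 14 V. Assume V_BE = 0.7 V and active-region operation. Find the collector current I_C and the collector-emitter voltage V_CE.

Thevenize the base divider: V_Th = V_CC·R_2/(R_1+R_2) = 14×2.7/24.7 = 1.53 V, R_Th = R_1‖R_2 = 2.4 kΩ.
Base-emitter loop: V_Th = I_B·R_Th + V_BE + (β+1)I_B·R_E, so I_B = (1.53 − 0.7) / (2.4 + 201×0.56) = 0.00722 mA.
I_C = β·I_B = 200×0.00722 = 1.44 mA, and I_E = (β+1)I_B = 1.45 mA.
V_CE = V_CC − I_C·R_C − I_E·R_E = 14 − 1.44×1 − 1.45×0.56 = 11.7 V.
V_CE = 11.7 V > 0.2 V confirms active-region operation.

I_C ≈ 1.4 mA, V_CE ≈ 12 V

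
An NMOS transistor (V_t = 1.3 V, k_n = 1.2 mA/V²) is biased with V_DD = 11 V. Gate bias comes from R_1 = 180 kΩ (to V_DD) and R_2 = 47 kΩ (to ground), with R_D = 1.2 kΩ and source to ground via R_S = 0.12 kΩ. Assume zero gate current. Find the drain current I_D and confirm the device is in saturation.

V_G = V_DD·R_2/(R_1+R_2) = 11×47/227 = 2.28 V.
Assume saturation: I_D = (k_n/2)(V_GS − V_t)² with V_GS = V_G − I_D·R_S = 2.28 − 0.12·I_D.
Substituting gives 0.00864·I_D² − 1.14·I_D + 0.573 = 0, with roots I_D = 0.505 or 132 mA.
The root I_D = 132 mA gives V_GS = -13.5 V ≤ V_t, so take I_D = 0.505 mA.
Then V_GS = 2.22 V and V_DS = V_DD − I_D(R_D+R_S) = 11 − 0.505×1.32 = 10.3 V.
Saturation requires V_DS ≥ V_GS − V_t = 0.917 V; 10.3 ≥ 0.917 ✓.

I_D ≈ 0.5 mA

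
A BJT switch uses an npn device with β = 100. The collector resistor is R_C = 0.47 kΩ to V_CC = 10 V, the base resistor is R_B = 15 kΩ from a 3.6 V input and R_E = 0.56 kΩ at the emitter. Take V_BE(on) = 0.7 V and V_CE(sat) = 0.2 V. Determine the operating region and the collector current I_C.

Assume active. Base-emitter loop: I_B = (V_BB − V_BE)/(R_B + (β+1)R_E) = (3.6 − 0.7)/(15 + 101×0.56) = 0.0405 mA.
I_C = β·I_B = 100×0.0405 = 4.05 mA.
V_CE = V_CC − I_C·R_C − I_E·R_E = 10 − 4.05×0.47 − 4.09×0.56 = 5.8 V > V_CE(sat), so the active-region assumption holds.

active; I_C ≈ 4.1 mA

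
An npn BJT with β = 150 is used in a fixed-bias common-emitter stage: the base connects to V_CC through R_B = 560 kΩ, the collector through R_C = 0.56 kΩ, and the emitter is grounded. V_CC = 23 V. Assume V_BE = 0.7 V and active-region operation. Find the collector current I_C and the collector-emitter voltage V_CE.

Base loop: V_CC = I_B·R_B + V_BE, so I_B = (23 − 0.7)/560 kΩ = 0.0398 mA.
In the active region I_C = β·I_B = 150 × 0.0398 = 5.97 mA.
Collector loop: V_CE = V_CC − I_C·R_C = 23 − 5.97×0.56 = 19.7 V.
Since V_CE = 19.7 V > V_CE(sat) ≈ 0.2 V, the transistor is in the active region as assumed.

I_C ≈ 6 mA, V_CE ≈ 20 V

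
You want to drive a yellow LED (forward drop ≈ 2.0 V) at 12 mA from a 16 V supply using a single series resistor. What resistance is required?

The resistor drops V_S − V_D = 16 − 2.0 = 14 V at 12 mA.
R = 14 V / 12 mA = 1.17 kΩ.

R ≈ 1.2 kΩ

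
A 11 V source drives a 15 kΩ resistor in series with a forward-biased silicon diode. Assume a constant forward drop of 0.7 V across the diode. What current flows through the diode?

KVL around the loop: 11 = V_D + I·R = 0.7 + I × 15 kΩ.
So I = (11 − 0.7) / 15 kΩ = 10.3 / 15 = 0.687 mA.

I ≈ 0.69 mA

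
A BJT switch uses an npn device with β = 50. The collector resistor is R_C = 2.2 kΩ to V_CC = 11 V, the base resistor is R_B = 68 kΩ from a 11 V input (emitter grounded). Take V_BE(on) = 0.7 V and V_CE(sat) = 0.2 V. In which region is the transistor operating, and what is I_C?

Assume active: I_B = (11 − 0.7)/68 = 0.151 mA, giving I_C = β·I_B = 7.57 mA.
But then V_CE = 11 − 7.57×2.2 = -5.66 V < V_CE(sat) = 0.2 V — impossible in the active region.
So the transistor is saturated. With V_CE = 0.2 V, I_C = (V_CC − 0.2)/R_C = 10.8/2.2 = 4.91 mA.
Check: β·I_B = 7.57 mA > I_C = 4.91 mA, confirming saturation.

saturation; I_C ≈ 4.9 mA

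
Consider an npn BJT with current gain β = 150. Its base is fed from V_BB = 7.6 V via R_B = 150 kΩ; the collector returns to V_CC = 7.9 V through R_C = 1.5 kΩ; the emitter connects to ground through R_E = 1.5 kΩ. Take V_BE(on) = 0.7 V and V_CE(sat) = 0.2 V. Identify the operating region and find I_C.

Assume active: I_B = (7.6 − 0.7)/(150 + 151×1.5) = 0.0183 mA, I_C = β·I_B = 2.75 mA.
Then V_CE = 7.9 − 2.75×1.5 − 2.77×1.5 = -0.375 V < 0.2 V — the active assumption fails.
Re-solve with V_CE = 0.2 V. KCL at the emitter: V_E/R_E = (V_BB−0.7−V_E)/R_B + (V_CC−0.2−V_E)/R_C, giving V_E = 3.87 V.
I_C = (V_CC − 0.2 − V_E)/R_C = (7.7 − 3.87)/1.5 = 2.56 mA.
Check: I_B = (6.9 − 3.87)/150 = 0.0202 mA, and β·I_B = 3.03 mA > I_C, confirming saturation.

saturation; I_C ≈ 2.6 mA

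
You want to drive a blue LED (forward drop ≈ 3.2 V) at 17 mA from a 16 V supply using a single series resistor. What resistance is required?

R ≈ 0.75 kΩ

The resistor drops V_S − V_D = 16 − 3.2 = 12.8 V at 17 mA.
R = 12.8 V / 17 mA = 0.753 kΩ.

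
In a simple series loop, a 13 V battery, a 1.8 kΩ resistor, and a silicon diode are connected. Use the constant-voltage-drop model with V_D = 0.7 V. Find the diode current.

I ≈ 6.8 mA

KVL around the loop: 13 = V_D + I·R = 0.7 + I × 1.8 kΩ.
So I = (13 − 0.7) / 1.8 kΩ = 12.3 / 1.8 = 6.83 mA.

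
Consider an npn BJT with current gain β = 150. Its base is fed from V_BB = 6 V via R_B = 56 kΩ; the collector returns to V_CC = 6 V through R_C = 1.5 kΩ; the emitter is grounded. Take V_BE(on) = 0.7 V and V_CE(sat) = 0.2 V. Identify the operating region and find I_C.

Assume active: I_B = (6 − 0.7)/56 = 0.0946 mA, giving I_C = β·I_B = 14.2 mA.
But then V_CE = 6 − 14.2×1.5 = -15.3 V < V_CE(sat) = 0.2 V — impossible in the active region.
So the transistor is saturated. With V_CE = 0.2 V, I_C = (V_CC − 0.2)/R_C = 5.8/1.5 = 3.87 mA.
Check: β·I_B = 14.2 mA > I_C = 3.87 mA, confirming saturation.

saturation; I_C ≈ 3.9 mA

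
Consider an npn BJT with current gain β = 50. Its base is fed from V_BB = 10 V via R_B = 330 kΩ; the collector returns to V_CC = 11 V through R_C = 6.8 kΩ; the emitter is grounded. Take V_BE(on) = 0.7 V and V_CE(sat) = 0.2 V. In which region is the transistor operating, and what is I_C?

Assume active. Base-emitter loop: I_B = (V_BB − V_BE)/R_B = (10 − 0.7)/330 = 0.0282 mA.
I_C = β·I_B = 50×0.0282 = 1.41 mA.
V_CE = V_CC − I_C·R_C = 11 − 1.41×6.8 = 1.42 V > V_CE(sat), so the active-region assumption holds.

active; I_C ≈ 1.4 mA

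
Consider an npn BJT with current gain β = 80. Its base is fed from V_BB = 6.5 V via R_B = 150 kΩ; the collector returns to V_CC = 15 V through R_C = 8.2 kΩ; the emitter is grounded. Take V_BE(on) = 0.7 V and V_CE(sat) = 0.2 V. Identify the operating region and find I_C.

Assume active: I_B = (6.5 − 0.7)/150 = 0.0387 mA, giving I_C = β·I_B = 3.09 mA.
But then V_CE = 15 − 3.09×8.2 = -10.4 V < V_CE(sat) = 0.2 V — impossible in the active region.
So the transistor is saturated. With V_CE = 0.2 V, I_C = (V_CC − 0.2)/R_C = 14.8/8.2 = 1.8 mA.
Check: β·I_B = 3.09 mA > I_C = 1.8 mA, confirming saturation.

saturation; I_C ≈ 1.8 mA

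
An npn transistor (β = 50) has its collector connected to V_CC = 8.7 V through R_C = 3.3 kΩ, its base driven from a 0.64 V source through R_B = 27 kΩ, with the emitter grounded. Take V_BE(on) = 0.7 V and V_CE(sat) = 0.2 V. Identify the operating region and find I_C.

cutoff; I_C ≈ 0

V_BB = 0.64 V ≤ V_BE(on) = 0.7 V, so the base-emitter junction is not forward biased.
The transistor is in cutoff: I_B = I_C = 0.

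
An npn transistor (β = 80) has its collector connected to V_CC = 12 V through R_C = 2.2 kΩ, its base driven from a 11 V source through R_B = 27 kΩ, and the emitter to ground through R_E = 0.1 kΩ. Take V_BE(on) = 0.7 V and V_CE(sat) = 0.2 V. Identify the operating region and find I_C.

Assume active: I_B = (11 − 0.7)/(27 + 81×0.1) = 0.293 mA, I_C = β·I_B = 23.5 mA.
Then V_CE = 12 − 23.5×2.2 − 23.8×0.1 = -42 V < 0.2 V — the active assumption fails.
Re-solve with V_CE = 0.2 V. KCL at the emitter: V_E/R_E = (V_BB−0.7−V_E)/R_B + (V_CC−0.2−V_E)/R_C, giving V_E = 0.548 V.
I_C = (V_CC − 0.2 − V_E)/R_C = (11.8 − 0.548)/2.2 = 5.11 mA.
Check: I_B = (10.3 − 0.548)/27 = 0.361 mA, and β·I_B = 28.9 mA > I_C, confirming saturation.

saturation; I_C ≈ 5.1 mA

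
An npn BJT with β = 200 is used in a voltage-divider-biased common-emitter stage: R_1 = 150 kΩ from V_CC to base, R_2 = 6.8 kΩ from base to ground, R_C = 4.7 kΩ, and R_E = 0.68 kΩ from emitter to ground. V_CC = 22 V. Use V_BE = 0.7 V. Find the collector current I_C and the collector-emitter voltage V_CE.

Thevenize the base divider: V_Th = V_CC·R_2/(R_1+R_2) = 22×6.8/157 = 0.954 V, R_Th = R_1‖R_2 = 6.51 kΩ.
Base-emitter loop: V_Th = I_B·R_Th + V_BE + (β+1)I_B·R_E, so I_B = (0.954 − 0.7) / (6.51 + 201×0.68) = 0.00177 mA.
I_C = β·I_B = 200×0.00177 = 0.355 mA, and I_E = (β+1)I_B = 0.357 mA.
V_CE = V_CC − I_C·R_C − I_E·R_E = 22 − 0.355×4.7 − 0.357×0.68 = 20.1 V.
V_CE = 20.1 V > 0.2 V confirms active-region operation.

I_C ≈ 0.35 mA, V_CE ≈ 20 V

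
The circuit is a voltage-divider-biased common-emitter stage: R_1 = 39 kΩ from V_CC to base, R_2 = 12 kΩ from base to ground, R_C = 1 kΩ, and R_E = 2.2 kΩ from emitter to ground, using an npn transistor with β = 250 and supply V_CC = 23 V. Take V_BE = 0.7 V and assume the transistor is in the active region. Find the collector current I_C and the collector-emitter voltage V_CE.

Thevenize the base divider: V_Th = V_CC·R_2/(R_1+R_2) = 23×12/51 = 5.41 V, R_Th = R_1‖R_2 = 9.18 kΩ.
Base-emitter loop: V_Th = I_B·R_Th + V_BE + (β+1)I_B·R_E, so I_B = (5.41 − 0.7) / (9.18 + 251×2.2) = 0.00839 mA.
I_C = β·I_B = 250×0.00839 = 2.1 mA, and I_E = (β+1)I_B = 2.11 mA.
V_CE = V_CC − I_C·R_C − I_E·R_E = 23 − 2.1×1 − 2.11×2.2 = 16.3 V.
V_CE = 16.3 V > 0.2 V confirms active-region operation.

I_C ≈ 2.1 mA, V_CE ≈ 16 V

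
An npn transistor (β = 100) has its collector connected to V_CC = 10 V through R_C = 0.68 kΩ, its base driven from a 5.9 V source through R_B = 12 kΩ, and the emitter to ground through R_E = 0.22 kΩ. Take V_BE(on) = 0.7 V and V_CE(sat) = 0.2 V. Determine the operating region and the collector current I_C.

saturation; I_C ≈ 11 mA

Assume active: I_B = (5.9 − 0.7)/(12 + 101×0.22) = 0.152 mA, I_C = β·I_B = 15.2 mA.
Then V_CE = 10 − 15.2×0.68 − 15.3×0.22 = -3.71 V < 0.2 V — the active assumption fails.
Re-solve with V_CE = 0.2 V. KCL at the emitter: V_E/R_E = (V_BB−0.7−V_E)/R_B + (V_CC−0.2−V_E)/R_C, giving V_E = 2.43 V.
I_C = (V_CC − 0.2 − V_E)/R_C = (9.8 − 2.43)/0.68 = 10.8 mA.
Check: I_B = (5.2 − 2.43)/12 = 0.231 mA, and β·I_B = 23.1 mA > I_C, confirming saturation.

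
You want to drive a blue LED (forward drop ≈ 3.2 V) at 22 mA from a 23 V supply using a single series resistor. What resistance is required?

The resistor drops V_S − V_D = 23 − 3.2 = 19.8 V at 22 mA.
R = 19.8 V / 22 mA = 0.9 kΩ.

R ≈ 0.9 kΩ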